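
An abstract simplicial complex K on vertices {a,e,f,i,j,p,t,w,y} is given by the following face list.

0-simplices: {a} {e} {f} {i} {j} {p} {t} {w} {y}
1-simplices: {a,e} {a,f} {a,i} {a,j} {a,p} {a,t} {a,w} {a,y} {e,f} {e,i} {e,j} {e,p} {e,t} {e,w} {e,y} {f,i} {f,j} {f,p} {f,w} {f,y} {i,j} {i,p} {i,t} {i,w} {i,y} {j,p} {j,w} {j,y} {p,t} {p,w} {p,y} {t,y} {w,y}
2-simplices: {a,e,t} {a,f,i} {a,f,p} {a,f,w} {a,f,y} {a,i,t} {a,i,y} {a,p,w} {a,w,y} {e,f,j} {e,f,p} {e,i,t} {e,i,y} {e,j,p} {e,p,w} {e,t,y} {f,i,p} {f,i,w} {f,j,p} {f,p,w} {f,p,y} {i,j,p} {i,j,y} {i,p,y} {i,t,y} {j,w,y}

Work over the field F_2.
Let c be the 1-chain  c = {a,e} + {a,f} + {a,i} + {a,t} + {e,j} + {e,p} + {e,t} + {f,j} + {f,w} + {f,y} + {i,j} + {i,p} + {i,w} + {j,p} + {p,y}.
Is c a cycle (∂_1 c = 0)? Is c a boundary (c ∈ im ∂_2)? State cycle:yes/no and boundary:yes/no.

cycle:yes boundary:yes

n_0=9 n_1=33 n_2=26  [Z2]
∂1: piv[ae,af,ai,aj,ap,at,aw,ay] rk=8  ker:ef,ei,ej,ep,et,ew,ey,fi,fj,fp,fw,fy,ij,ip,it,iw,iy,jp,jw,jy,pt,pw,py,ty,wy
∂2: piv[aet,afi,afp,afw,afy,ait,aiy,apw,awy,efj,efp,eit,eiy,ejp,epw,ety,fip,fiw,fpy,ijp,ijy,jwy] rk=22  ker:fjp,fpw,ipy,ity
∂1c = 0
c vs im∂2: reduces to 0 ⇒ boundary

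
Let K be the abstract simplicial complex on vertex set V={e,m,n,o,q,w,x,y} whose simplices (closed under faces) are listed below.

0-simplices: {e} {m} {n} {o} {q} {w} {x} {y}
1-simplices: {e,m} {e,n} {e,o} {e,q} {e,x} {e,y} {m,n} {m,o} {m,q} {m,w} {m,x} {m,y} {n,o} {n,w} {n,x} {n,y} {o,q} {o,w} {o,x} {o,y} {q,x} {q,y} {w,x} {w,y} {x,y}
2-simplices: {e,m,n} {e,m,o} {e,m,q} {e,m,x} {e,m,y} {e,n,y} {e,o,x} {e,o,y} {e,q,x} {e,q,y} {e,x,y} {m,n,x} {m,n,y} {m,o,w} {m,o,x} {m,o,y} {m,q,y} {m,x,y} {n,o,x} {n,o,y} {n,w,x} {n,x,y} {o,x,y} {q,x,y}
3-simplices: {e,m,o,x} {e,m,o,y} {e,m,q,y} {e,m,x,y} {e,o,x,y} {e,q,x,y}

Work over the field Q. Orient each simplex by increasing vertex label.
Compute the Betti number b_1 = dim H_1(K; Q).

b_1=3

n_0=8 n_1=25 n_2=24 n_3=6  [Q]
∂1: piv[em,en,eo,eq,ex,ey,mw] rk=7  ker:mn,mo,mq,mx,my,no,nw,nx,ny,oq,ow,ox,oy,qx,qy,wx,wy,xy
∂2: piv[emn,emo,emq,emx,emy,eny,eox,eoy,eqx,eqy,exy,mnx,mow,nox,nwx] rk=15  ker:mny,mox,moy,mqy,mxy,noy,nxy,oxy,qxy
∂3: piv[emox,emoy,emqy,emxy,eoxy,eqxy] rk=6
b_1=(25−7)−15=3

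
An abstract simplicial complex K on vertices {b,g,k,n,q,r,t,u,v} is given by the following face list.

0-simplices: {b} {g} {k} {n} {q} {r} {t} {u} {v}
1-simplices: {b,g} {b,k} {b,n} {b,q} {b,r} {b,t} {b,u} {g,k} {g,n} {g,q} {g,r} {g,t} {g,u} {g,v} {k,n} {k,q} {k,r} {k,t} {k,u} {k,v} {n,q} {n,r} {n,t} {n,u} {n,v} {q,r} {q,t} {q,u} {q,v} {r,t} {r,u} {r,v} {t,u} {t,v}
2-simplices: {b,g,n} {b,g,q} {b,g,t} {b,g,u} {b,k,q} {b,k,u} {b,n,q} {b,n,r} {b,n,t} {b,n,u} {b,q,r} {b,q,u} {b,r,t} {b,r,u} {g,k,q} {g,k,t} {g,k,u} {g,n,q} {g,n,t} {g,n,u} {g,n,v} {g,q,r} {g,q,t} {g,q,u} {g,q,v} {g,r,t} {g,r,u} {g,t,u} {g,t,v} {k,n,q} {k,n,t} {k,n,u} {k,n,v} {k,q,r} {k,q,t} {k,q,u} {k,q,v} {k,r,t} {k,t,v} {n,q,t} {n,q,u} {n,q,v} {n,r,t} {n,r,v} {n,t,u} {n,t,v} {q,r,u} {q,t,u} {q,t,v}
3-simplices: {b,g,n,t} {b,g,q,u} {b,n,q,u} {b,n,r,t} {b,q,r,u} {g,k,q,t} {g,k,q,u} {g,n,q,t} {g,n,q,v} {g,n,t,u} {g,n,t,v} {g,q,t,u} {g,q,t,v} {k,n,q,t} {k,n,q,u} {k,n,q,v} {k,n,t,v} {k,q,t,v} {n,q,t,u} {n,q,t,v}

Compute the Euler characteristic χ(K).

n_0=9 n_1=34 n_2=49 n_3=20
χ=+9−34+49−20=4

χ(K)=4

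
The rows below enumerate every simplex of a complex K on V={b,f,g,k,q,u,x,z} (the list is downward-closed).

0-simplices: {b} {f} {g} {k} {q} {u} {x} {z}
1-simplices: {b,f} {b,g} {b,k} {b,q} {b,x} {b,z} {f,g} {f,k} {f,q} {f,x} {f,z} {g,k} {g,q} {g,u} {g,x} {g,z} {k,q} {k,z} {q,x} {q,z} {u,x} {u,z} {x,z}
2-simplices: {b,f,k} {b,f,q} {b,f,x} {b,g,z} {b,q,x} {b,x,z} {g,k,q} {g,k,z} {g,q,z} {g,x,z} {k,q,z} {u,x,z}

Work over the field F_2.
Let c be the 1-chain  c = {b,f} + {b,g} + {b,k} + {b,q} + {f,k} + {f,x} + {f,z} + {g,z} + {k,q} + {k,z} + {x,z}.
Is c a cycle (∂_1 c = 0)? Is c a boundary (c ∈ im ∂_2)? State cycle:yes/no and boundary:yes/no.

n_0=8 n_1=23 n_2=12  [Z2]
∂1: piv[bf,bg,bk,bq,bx,bz,gu] rk=7  ker:fg,fk,fq,fx,fz,gk,gq,gx,gz,kq,kz,qx,qz,ux,uz,xz
∂2: piv[bfk,bfq,bfx,bgz,bqx,bxz,gkq,gkz,gqz,gxz,uxz] rk=11  ker:kqz
∂1c = 0
c vs im∂2: residual ≠ 0 ⇒ not boundary

cycle:yes boundary:no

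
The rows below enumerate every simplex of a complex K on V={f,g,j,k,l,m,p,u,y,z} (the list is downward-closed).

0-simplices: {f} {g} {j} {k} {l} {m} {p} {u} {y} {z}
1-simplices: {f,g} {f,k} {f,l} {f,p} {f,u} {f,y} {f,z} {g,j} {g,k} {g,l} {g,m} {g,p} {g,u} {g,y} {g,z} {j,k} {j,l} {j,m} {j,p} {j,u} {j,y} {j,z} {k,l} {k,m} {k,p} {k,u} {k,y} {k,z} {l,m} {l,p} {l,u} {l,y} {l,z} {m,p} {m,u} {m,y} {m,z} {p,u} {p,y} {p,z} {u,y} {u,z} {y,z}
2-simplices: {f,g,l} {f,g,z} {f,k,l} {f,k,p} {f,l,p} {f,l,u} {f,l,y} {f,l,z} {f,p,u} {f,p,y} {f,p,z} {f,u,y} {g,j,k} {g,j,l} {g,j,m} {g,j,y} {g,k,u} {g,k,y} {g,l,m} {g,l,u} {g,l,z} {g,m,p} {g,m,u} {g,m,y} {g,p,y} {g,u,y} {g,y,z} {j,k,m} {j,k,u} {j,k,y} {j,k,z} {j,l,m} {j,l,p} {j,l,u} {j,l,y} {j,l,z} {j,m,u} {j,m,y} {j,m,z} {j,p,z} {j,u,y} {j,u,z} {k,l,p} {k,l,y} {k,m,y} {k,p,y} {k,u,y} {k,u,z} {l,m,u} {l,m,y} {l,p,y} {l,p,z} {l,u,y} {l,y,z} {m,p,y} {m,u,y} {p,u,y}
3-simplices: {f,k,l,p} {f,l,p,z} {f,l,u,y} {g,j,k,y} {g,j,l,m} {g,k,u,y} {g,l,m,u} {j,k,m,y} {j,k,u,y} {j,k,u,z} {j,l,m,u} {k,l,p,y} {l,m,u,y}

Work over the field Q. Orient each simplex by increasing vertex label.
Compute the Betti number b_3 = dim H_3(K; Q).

b_3=0

n_0=10 n_1=43 n_2=57 n_3=13  [Q]
∂1: piv[fg,fk,fl,fp,fu,fy,fz,gj,gm] rk=9  ker:gk,gl,gp,gu,gy,gz,jk,jl,jm,jp,ju,jy,jz,kl,km,kp,ku,ky,kz,lm,lp,lu,ly,lz,mp,mu,my,mz,pu,py,pz,uy,uz,yz
∂2: piv[fgl,fgz,fkl,fkp,flp,flu,fly,flz,fpu,fpy,fpz,fuy,gjk,gjl,gjm,gjy,gku,gky,glm,glu,gmp,gmu,gmy,gpy,guy,gyz,jkm,jku,jkz,jlp,jlz,jmz,juz,kly] rk=34  ker:glz,jky,jlm,jlu,jly,jmu,jmy,jpz,juy,klp,kmy,kpy,kuy,kuz,lmu,lmy,lpy,lpz,luy,lyz,mpy,muy,puy
∂3: piv[fklp,flpz,fluy,gjky,gjlm,gkuy,glmu,jkmy,jkuy,jkuz,jlmu,klpy,lmuy] rk=13
b_3=(13−13)−0=0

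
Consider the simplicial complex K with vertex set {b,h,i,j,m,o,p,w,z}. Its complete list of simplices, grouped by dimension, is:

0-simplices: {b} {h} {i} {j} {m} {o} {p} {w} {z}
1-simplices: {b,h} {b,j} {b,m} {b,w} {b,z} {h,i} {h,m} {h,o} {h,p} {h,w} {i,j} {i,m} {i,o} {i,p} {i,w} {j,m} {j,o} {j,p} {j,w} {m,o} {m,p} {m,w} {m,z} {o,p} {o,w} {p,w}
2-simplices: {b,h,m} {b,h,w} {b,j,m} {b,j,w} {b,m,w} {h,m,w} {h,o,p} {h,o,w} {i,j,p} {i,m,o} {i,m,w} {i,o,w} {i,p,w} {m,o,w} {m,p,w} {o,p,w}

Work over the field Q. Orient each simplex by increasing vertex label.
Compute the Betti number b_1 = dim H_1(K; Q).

b_1=4

n_0=9 n_1=26 n_2=16  [Q]
∂1: piv[bh,bj,bm,bw,bz,hi,ho,hp] rk=8  ker:hm,hw,ij,im,io,ip,iw,jm,jo,jp,jw,mo,mp,mw,mz,op,ow,pw
∂2: piv[bhm,bhw,bjm,bjw,bmw,hop,how,ijp,imo,imw,iow,ipw,mpw,opw] rk=14  ker:hmw,mow
b_1=(26−8)−14=4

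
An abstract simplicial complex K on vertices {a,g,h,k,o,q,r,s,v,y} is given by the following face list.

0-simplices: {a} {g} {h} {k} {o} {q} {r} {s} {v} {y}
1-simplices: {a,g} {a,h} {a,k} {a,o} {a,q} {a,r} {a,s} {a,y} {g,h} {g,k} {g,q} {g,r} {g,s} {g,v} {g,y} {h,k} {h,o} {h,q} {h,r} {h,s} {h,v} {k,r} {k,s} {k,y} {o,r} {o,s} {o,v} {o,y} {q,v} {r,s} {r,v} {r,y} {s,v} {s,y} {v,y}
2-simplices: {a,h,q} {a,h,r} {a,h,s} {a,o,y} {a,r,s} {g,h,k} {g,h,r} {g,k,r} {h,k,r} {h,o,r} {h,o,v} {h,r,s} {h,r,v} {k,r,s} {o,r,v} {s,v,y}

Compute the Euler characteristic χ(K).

χ(K)=-9

n_0=10 n_1=35 n_2=16
χ=+10−35+16=-9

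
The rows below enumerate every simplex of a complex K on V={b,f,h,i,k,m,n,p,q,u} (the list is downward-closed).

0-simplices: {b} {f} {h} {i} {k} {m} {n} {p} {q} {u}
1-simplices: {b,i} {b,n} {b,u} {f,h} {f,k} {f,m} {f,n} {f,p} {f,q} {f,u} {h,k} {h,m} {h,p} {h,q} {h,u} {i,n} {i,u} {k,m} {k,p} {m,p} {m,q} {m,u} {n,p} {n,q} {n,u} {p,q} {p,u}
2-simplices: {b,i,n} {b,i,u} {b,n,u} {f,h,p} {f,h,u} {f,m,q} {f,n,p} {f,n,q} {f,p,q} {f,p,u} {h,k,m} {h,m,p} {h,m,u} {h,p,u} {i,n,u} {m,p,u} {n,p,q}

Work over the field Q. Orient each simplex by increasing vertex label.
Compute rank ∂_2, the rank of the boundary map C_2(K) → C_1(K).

rank∂_2=13

n_0=10 n_1=27 n_2=17  [Q]
∂1: piv[bi,bn,bu,fh,fk,fm,fn,fp,fq] rk=9  ker:fu,hk,hm,hp,hq,hu,in,iu,km,kp,mp,mq,mu,np,nq,nu,pq,pu
∂2: piv[bin,biu,bnu,fhp,fhu,fmq,fnp,fnq,fpq,fpu,hkm,hmp,hmu] rk=13  ker:hpu,inu,mpu,npq
rk∂_2=13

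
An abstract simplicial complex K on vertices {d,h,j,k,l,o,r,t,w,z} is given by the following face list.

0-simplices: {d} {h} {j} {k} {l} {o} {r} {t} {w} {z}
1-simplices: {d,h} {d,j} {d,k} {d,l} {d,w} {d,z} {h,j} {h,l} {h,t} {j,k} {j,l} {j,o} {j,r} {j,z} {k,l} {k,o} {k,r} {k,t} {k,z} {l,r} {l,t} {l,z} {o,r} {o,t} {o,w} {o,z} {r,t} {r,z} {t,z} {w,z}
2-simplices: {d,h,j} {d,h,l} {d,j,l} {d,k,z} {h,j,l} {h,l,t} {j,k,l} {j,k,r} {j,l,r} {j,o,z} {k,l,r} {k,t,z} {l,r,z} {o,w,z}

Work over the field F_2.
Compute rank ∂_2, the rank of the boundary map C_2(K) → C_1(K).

rank∂_2=12

n_0=10 n_1=30 n_2=14  [Z2]
∂1: piv[dh,dj,dk,dl,dw,dz,ht,jo,jr] rk=9  ker:hj,hl,jk,jl,jz,kl,ko,kr,kt,kz,lr,lt,lz,or,ot,ow,oz,rt,rz,tz,wz
∂2: piv[dhj,dhl,djl,dkz,hlt,jkl,jkr,jlr,joz,ktz,lrz,owz] rk=12  ker:hjl,klr
rk∂_2=12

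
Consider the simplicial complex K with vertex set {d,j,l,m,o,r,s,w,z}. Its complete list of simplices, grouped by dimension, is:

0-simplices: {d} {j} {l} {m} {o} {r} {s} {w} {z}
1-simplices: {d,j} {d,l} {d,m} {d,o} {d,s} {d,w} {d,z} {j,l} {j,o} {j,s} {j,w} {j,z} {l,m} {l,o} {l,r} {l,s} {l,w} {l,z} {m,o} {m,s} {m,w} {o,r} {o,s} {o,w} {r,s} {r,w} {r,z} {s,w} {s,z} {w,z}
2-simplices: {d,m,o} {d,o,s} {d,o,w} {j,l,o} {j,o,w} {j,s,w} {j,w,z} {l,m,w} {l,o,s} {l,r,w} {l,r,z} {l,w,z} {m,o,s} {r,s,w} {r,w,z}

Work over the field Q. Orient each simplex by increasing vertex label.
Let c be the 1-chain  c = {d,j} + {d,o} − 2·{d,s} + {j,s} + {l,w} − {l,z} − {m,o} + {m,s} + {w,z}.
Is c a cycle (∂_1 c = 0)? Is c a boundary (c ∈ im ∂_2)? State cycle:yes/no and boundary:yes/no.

cycle:yes boundary:no

n_0=9 n_1=30 n_2=15  [Q]
∂1: piv[dj,dl,dm,do,ds,dw,dz,lr] rk=8  ker:jl,jo,js,jw,jz,lm,lo,ls,lw,lz,mo,ms,mw,or,os,ow,rs,rw,rz,sw,sz,wz
∂2: piv[dmo,dos,dow,jlo,jow,jsw,jwz,lmw,los,lrw,lrz,lwz,mos,rsw] rk=14  ker:rwz
∂1c = 0
c vs im∂2: residual ≠ 0 ⇒ not boundary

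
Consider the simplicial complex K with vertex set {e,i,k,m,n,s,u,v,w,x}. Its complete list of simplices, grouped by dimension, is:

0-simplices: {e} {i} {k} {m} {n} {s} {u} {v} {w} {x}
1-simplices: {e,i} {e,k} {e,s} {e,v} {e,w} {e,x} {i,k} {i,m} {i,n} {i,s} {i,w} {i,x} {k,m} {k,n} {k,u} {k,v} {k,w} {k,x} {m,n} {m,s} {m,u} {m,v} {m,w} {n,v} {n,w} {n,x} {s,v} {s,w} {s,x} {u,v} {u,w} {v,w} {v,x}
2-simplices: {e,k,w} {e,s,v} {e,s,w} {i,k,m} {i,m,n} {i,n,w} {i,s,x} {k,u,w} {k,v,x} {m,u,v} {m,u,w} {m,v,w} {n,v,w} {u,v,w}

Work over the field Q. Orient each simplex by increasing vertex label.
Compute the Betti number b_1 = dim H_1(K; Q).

b_1=11

n_0=10 n_1=33 n_2=14  [Q]
∂1: piv[ei,ek,es,ev,ew,ex,im,in,ku] rk=9  ker:ik,is,iw,ix,km,kn,kv,kw,kx,mn,ms,mu,mv,mw,nv,nw,nx,sv,sw,sx,uv,uw,vw,vx
∂2: piv[ekw,esv,esw,ikm,imn,inw,isx,kuw,kvx,muv,muw,mvw,nvw] rk=13  ker:uvw
b_1=(33−9)−13=11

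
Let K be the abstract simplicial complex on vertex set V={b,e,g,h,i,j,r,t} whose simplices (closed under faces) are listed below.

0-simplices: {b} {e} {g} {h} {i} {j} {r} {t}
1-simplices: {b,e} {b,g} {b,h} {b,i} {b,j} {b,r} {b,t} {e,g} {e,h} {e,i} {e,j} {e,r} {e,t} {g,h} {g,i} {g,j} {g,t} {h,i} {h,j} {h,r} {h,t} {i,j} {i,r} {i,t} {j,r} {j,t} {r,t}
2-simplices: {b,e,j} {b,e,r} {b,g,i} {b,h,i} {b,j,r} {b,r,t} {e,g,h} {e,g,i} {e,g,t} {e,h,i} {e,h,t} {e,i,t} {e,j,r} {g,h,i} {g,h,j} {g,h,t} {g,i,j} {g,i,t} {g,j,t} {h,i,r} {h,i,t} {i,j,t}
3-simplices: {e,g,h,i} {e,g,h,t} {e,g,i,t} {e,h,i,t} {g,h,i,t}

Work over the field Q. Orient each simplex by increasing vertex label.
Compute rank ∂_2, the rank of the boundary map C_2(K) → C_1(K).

n_0=8 n_1=27 n_2=22 n_3=5  [Q]
∂1: piv[be,bg,bh,bi,bj,br,bt] rk=7  ker:eg,eh,ei,ej,er,et,gh,gi,gj,gt,hi,hj,hr,ht,ij,ir,it,jr,jt,rt
∂2: piv[bej,ber,bgi,bhi,bjr,brt,egh,egi,egt,ehi,eht,eit,ghj,gij,gjt,hir] rk=16  ker:ejr,ghi,ght,git,hit,ijt
∂3: piv[eghi,eght,egit,ehit] rk=4  ker:ghit
rk∂_2=16

rank∂_2=16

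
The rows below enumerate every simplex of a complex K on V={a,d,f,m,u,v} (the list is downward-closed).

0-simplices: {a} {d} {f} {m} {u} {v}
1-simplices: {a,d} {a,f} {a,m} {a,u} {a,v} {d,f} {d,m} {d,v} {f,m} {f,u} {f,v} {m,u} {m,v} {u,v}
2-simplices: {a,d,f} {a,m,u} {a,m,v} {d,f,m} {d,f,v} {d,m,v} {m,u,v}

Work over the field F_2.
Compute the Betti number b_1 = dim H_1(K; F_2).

b_1=2

n_0=6 n_1=14 n_2=7  [Z2]
∂1: piv[ad,af,am,au,av] rk=5  ker:df,dm,dv,fm,fu,fv,mu,mv,uv
∂2: piv[adf,amu,amv,dfm,dfv,dmv,muv] rk=7
b_1=(14−5)−7=2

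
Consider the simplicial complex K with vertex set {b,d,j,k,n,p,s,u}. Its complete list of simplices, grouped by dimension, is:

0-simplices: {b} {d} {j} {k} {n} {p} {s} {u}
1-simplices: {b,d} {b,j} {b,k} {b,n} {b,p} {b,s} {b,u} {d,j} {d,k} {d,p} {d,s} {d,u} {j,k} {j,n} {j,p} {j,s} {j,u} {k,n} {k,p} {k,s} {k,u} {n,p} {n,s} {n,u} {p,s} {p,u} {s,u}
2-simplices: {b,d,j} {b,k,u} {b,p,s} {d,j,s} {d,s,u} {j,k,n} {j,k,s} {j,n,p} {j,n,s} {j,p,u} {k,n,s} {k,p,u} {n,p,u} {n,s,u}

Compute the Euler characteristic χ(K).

χ(K)=-5

n_0=8 n_1=27 n_2=14
χ=+8−27+14=-5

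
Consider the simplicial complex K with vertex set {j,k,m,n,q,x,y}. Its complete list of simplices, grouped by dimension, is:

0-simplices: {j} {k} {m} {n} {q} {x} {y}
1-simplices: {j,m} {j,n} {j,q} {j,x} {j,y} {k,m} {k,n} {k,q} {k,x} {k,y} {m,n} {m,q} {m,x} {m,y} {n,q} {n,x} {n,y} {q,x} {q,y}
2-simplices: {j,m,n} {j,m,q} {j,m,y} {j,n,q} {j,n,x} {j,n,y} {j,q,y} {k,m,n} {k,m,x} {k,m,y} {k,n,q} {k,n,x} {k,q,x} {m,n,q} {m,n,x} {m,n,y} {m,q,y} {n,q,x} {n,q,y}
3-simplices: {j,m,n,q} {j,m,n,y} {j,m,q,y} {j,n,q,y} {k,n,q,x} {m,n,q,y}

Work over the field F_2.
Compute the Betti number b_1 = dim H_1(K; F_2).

b_1=0

n_0=7 n_1=19 n_2=19 n_3=6  [Z2]
∂1: piv[jm,jn,jq,jx,jy,km] rk=6  ker:kn,kq,kx,ky,mn,mq,mx,my,nq,nx,ny,qx,qy
∂2: piv[jmn,jmq,jmy,jnq,jnx,jny,jqy,kmn,kmx,kmy,knq,knx,kqx] rk=13  ker:mnq,mnx,mny,mqy,nqx,nqy
∂3: piv[jmnq,jmny,jmqy,jnqy,knqx] rk=5  ker:mnqy
b_1=(19−6)−13=0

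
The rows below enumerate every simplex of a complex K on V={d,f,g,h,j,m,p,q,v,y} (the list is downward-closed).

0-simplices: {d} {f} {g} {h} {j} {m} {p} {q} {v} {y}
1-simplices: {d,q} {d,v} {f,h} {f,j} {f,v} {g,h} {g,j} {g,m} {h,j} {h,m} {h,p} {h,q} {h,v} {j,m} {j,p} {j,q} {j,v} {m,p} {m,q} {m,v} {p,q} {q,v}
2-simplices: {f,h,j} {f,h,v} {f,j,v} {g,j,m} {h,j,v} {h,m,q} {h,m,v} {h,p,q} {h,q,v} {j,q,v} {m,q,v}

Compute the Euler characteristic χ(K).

χ(K)=-1

n_0=10 n_1=22 n_2=11
χ=+10−22+11=-1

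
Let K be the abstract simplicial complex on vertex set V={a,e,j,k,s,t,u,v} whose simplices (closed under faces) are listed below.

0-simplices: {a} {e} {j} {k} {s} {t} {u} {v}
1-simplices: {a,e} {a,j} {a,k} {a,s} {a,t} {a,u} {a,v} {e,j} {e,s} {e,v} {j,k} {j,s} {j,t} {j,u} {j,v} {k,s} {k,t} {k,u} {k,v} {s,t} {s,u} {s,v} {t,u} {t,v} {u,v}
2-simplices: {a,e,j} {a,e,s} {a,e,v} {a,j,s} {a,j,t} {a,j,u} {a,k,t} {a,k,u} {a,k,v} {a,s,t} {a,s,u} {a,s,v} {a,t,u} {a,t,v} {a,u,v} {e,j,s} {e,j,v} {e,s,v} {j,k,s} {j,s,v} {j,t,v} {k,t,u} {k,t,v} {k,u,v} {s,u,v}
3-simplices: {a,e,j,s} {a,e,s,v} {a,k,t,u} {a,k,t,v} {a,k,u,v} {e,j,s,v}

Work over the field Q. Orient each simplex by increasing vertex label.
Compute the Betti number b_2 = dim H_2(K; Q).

n_0=8 n_1=25 n_2=25 n_3=6  [Q]
∂1: piv[ae,aj,ak,as,at,au,av] rk=7  ker:ej,es,ev,jk,js,jt,ju,jv,ks,kt,ku,kv,st,su,sv,tu,tv,uv
∂2: piv[aej,aes,aev,ajs,ajt,aju,akt,aku,akv,ast,asu,asv,atu,atv,auv,ejv,jks] rk=17  ker:ejs,esv,jsv,jtv,ktu,ktv,kuv,suv
∂3: piv[aejs,aesv,aktu,aktv,akuv,ejsv] rk=6
b_2=(25−17)−6=2

b_2=2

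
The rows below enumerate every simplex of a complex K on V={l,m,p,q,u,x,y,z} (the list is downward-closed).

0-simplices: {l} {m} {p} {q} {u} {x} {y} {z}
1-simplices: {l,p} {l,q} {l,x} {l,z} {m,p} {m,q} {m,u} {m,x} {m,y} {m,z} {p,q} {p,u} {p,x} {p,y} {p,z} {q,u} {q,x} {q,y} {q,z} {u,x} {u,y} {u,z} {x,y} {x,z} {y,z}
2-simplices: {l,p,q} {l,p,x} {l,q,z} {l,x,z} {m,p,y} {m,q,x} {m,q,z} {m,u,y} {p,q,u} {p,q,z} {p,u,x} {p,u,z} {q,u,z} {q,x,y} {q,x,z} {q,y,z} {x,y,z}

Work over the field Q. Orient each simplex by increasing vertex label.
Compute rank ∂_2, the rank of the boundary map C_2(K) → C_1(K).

rank∂_2=15

n_0=8 n_1=25 n_2=17  [Q]
∂1: piv[lp,lq,lx,lz,mp,mu,my] rk=7  ker:mq,mx,mz,pq,pu,px,py,pz,qu,qx,qy,qz,ux,uy,uz,xy,xz,yz
∂2: piv[lpq,lpx,lqz,lxz,mpy,mqx,mqz,muy,pqu,pqz,pux,puz,qxy,qxz,qyz] rk=15  ker:quz,xyz
rk∂_2=15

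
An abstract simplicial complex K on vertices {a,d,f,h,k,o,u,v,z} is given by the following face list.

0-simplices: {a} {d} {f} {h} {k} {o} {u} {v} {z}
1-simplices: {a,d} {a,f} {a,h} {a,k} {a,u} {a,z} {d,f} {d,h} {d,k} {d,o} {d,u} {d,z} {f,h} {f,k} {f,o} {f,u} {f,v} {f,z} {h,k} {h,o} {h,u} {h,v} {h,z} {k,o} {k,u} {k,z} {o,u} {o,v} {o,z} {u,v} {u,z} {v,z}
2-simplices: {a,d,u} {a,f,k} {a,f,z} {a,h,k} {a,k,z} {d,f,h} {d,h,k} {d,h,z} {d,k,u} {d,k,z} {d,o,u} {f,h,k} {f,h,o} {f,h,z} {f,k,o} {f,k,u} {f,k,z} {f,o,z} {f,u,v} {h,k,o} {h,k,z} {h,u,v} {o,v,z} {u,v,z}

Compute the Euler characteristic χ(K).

χ(K)=1

n_0=9 n_1=32 n_2=24
χ=+9−32+24=1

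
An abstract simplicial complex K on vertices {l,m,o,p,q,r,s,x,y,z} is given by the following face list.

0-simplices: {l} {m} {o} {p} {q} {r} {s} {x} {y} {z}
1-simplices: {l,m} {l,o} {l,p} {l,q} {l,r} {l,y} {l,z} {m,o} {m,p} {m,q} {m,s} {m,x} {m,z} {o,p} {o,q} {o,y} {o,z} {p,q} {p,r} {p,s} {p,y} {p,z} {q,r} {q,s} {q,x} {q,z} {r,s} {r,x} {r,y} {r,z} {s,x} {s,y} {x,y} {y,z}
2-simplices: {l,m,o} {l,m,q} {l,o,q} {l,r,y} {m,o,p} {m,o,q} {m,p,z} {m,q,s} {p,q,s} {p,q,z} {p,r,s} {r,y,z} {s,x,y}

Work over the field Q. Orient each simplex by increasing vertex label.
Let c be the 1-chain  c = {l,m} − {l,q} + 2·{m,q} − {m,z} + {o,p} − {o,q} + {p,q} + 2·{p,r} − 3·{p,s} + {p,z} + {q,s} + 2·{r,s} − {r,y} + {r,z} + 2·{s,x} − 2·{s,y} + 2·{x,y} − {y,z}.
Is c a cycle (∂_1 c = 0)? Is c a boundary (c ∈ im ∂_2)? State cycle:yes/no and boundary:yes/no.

cycle:yes boundary:yes

n_0=10 n_1=34 n_2=13  [Q]
∂1: piv[lm,lo,lp,lq,lr,ly,lz,ms,mx] rk=9  ker:mo,mp,mq,mz,op,oq,oy,oz,pq,pr,ps,py,pz,qr,qs,qx,qz,rs,rx,ry,rz,sx,sy,xy,yz
∂2: piv[lmo,lmq,loq,lry,mop,mpz,mqs,pqs,pqz,prs,ryz,sxy] rk=12  ker:moq
∂1c = 0
c vs im∂2: reduces to 0 ⇒ boundary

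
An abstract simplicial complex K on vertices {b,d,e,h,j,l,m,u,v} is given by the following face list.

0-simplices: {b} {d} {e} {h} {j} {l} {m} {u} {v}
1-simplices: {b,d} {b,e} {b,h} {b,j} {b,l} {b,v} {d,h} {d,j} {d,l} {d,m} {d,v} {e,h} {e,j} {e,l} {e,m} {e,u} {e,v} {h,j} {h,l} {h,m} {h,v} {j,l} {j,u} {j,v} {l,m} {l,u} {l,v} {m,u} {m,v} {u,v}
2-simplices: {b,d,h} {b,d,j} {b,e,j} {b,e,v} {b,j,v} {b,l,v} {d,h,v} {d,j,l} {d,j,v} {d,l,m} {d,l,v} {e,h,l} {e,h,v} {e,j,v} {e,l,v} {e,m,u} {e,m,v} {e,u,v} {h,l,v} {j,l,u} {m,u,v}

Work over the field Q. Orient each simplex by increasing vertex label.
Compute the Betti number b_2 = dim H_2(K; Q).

n_0=9 n_1=30 n_2=21  [Q]
∂1: piv[bd,be,bh,bj,bl,bv,dm,eu] rk=8  ker:dh,dj,dl,dv,eh,ej,el,em,ev,hj,hl,hm,hv,jl,ju,jv,lm,lu,lv,mu,mv,uv
∂2: piv[bdh,bdj,bej,bev,bjv,blv,dhv,djl,djv,dlm,dlv,ehl,ehv,elv,emu,emv,euv,jlu] rk=18  ker:ejv,hlv,muv
b_2=(21−18)−0=3

b_2=3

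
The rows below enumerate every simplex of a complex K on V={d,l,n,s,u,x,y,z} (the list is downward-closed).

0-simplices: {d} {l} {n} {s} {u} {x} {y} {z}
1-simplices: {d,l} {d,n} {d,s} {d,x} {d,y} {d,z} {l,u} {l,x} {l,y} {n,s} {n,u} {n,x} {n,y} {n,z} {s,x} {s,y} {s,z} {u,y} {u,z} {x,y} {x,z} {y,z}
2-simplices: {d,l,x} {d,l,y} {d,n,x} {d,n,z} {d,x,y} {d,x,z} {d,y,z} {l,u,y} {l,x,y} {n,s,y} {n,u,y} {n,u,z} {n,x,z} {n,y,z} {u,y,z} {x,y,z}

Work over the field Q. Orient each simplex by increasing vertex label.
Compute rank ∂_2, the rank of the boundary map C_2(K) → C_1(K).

rank∂_2=12

n_0=8 n_1=22 n_2=16  [Q]
∂1: piv[dl,dn,ds,dx,dy,dz,lu] rk=7  ker:lx,ly,ns,nu,nx,ny,nz,sx,sy,sz,uy,uz,xy,xz,yz
∂2: piv[dlx,dly,dnx,dnz,dxy,dxz,dyz,luy,nsy,nuy,nuz,nyz] rk=12  ker:lxy,nxz,uyz,xyz
rk∂_2=12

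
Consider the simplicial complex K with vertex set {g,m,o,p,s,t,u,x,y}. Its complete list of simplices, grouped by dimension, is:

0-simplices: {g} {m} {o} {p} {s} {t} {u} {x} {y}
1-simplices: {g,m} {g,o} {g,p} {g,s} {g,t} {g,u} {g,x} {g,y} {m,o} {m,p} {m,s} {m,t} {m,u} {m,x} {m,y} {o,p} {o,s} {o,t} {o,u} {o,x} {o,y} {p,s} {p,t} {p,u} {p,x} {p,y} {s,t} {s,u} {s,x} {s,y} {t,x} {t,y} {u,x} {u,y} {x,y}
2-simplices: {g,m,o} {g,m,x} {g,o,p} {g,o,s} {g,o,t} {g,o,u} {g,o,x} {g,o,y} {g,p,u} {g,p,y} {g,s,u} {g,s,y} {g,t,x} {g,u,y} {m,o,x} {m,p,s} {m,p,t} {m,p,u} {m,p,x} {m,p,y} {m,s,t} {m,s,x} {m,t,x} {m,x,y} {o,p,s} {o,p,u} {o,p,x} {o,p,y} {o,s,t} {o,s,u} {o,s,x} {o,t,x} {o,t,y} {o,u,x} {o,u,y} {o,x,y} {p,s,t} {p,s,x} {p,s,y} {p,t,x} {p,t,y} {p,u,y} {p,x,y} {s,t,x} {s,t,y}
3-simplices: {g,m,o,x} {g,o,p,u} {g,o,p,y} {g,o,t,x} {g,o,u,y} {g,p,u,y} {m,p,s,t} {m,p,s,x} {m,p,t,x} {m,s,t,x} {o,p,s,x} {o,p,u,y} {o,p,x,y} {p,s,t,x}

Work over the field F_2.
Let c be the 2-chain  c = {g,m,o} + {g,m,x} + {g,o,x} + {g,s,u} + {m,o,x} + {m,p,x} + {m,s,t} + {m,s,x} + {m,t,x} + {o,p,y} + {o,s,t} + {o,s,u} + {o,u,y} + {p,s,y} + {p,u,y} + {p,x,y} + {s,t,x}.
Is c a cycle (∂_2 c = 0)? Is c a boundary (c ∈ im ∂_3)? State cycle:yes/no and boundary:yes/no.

n_0=9 n_1=35 n_2=45 n_3=14  [Z2]
∂1: piv[gm,go,gp,gs,gt,gu,gx,gy] rk=8  ker:mo,mp,ms,mt,mu,mx,my,op,os,ot,ou,ox,oy,ps,pt,pu,px,py,st,su,sx,sy,tx,ty,ux,uy,xy
∂2: piv[gmo,gmx,gop,gos,got,gou,gox,goy,gpu,gpy,gsu,gsy,gtx,guy,mps,mpt,mpu,mpx,mpy,mst,msx,mtx,mxy,ops,opx,oty,oux] rk=27  ker:mox,opu,opy,ost,osu,osx,otx,ouy,oxy,pst,psx,psy,ptx,pty,puy,pxy,stx,sty
∂3: piv[gmox,gopu,gopy,gotx,gouy,gpuy,mpst,mpsx,mptx,mstx,opsx,opxy] rk=12  ker:opuy,pstx
∂2c = {g,s} + {g,u} + {m,p} + {m,x} + {o,p} + {o,t} + {p,s} + {p,u} + {s,t} + {s,y} + {x,y}

cycle:no boundary:no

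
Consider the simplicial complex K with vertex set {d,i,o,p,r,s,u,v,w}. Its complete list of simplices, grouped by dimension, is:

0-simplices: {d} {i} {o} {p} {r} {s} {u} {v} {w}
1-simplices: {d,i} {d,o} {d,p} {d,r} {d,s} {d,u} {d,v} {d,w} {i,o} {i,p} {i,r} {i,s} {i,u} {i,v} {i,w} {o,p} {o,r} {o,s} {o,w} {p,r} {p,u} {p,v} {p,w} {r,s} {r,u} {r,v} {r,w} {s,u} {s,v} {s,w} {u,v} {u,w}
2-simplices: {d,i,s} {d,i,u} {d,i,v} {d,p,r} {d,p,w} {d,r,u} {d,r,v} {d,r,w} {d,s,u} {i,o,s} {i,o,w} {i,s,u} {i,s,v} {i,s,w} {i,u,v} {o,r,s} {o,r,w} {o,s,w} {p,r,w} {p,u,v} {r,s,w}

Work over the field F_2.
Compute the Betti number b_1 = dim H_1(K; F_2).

b_1=7

n_0=9 n_1=32 n_2=21  [Z2]
∂1: piv[di,do,dp,dr,ds,du,dv,dw] rk=8  ker:io,ip,ir,is,iu,iv,iw,op,or,os,ow,pr,pu,pv,pw,rs,ru,rv,rw,su,sv,sw,uv,uw
∂2: piv[dis,diu,div,dpr,dpw,dru,drv,drw,dsu,ios,iow,isv,isw,iuv,ors,orw,puv] rk=17  ker:isu,osw,prw,rsw
b_1=(32−8)−17=7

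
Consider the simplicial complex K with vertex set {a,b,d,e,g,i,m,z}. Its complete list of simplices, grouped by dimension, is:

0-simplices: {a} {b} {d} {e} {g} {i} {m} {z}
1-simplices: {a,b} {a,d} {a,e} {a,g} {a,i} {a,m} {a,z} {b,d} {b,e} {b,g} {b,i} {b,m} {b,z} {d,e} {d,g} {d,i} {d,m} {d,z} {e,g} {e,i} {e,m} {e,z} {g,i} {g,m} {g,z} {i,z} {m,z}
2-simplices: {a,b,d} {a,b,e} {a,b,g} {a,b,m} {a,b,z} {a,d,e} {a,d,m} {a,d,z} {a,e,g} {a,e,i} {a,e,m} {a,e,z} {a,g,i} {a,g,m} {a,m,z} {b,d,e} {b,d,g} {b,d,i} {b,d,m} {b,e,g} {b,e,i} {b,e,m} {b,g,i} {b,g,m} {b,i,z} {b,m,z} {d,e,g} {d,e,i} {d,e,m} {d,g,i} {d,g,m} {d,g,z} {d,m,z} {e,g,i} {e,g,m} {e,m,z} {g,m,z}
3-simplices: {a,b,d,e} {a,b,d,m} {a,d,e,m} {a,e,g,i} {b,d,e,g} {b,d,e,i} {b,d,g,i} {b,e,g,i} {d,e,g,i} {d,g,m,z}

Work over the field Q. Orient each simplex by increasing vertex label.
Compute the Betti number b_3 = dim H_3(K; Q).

b_3=1

n_0=8 n_1=27 n_2=37 n_3=10  [Q]
∂1: piv[ab,ad,ae,ag,ai,am,az] rk=7  ker:bd,be,bg,bi,bm,bz,de,dg,di,dm,dz,eg,ei,em,ez,gi,gm,gz,iz,mz
∂2: piv[abd,abe,abg,abm,abz,ade,adm,adz,aeg,aei,aem,aez,agi,agm,amz,bdg,bdi,bei,biz,dgz] rk=20  ker:bde,bdm,beg,bem,bgi,bgm,bmz,deg,dei,dem,dgi,dgm,dmz,egi,egm,emz,gmz
∂3: piv[abde,abdm,adem,aegi,bdeg,bdei,bdgi,begi,dgmz] rk=9  ker:degi
b_3=(10−9)−0=1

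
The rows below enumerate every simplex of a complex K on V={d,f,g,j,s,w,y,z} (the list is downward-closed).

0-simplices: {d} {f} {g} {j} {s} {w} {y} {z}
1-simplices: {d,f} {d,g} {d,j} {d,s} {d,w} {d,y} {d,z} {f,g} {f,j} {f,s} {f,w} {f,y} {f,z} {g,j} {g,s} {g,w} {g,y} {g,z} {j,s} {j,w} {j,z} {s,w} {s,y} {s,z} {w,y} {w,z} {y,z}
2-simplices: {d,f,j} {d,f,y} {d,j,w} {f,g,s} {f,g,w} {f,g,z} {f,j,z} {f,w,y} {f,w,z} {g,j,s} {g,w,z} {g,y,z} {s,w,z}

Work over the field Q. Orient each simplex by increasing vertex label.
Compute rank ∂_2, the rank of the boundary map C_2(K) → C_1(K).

n_0=8 n_1=27 n_2=13  [Q]
∂1: piv[df,dg,dj,ds,dw,dy,dz] rk=7  ker:fg,fj,fs,fw,fy,fz,gj,gs,gw,gy,gz,js,jw,jz,sw,sy,sz,wy,wz,yz
∂2: piv[dfj,dfy,djw,fgs,fgw,fgz,fjz,fwy,fwz,gjs,gyz,swz] rk=12  ker:gwz
rk∂_2=12

rank∂_2=12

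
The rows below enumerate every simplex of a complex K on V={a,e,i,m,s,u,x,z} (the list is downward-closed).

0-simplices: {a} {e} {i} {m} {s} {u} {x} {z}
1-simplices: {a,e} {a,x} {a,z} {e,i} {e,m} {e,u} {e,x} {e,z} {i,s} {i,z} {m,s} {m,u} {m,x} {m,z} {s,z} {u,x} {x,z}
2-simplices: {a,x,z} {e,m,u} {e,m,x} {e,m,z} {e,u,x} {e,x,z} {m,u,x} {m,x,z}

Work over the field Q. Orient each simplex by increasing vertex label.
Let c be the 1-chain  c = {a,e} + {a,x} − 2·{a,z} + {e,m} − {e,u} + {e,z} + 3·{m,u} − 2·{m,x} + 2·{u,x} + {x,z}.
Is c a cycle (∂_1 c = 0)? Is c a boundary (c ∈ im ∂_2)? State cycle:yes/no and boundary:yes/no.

n_0=8 n_1=17 n_2=8  [Q]
∂1: piv[ae,ax,az,ei,em,eu,is] rk=7  ker:ex,ez,iz,ms,mu,mx,mz,sz,ux,xz
∂2: piv[axz,emu,emx,emz,eux,exz] rk=6  ker:mux,mxz
∂1c = 0
c vs im∂2: residual ≠ 0 ⇒ not boundary

cycle:yes boundary:no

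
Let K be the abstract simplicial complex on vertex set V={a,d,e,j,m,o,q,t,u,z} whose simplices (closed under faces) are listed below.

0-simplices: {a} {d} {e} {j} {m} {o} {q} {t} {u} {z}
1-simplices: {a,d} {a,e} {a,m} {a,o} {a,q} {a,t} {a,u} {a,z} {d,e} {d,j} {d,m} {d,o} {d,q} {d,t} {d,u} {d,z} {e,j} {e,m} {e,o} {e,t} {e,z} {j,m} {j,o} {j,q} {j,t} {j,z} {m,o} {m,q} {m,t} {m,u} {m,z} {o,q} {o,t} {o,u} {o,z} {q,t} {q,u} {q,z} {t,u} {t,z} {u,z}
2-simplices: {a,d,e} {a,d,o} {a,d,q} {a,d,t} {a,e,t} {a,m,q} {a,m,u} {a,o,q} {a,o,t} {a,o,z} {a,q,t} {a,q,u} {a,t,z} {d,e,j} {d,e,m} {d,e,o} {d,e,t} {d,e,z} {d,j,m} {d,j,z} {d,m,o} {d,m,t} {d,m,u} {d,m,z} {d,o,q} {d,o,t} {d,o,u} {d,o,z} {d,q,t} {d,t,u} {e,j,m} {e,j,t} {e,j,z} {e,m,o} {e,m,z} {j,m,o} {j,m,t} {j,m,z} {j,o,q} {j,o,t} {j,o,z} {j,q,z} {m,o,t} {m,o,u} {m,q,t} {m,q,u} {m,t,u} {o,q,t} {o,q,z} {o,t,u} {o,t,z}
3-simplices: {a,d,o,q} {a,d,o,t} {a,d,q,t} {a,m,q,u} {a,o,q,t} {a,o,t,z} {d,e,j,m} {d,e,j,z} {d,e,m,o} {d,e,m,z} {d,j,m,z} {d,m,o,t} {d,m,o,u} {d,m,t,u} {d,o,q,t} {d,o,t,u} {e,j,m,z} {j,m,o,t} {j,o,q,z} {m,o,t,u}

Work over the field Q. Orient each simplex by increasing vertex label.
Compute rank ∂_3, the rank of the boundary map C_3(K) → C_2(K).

n_0=10 n_1=41 n_2=51 n_3=20  [Q]
∂1: piv[ad,ae,am,ao,aq,at,au,az,dj] rk=9  ker:de,dm,do,dq,dt,du,dz,ej,em,eo,et,ez,jm,jo,jq,jt,jz,mo,mq,mt,mu,mz,oq,ot,ou,oz,qt,qu,qz,tu,tz,uz
∂2: piv[ade,ado,adq,adt,aet,amq,amu,aoq,aot,aoz,aqt,aqu,atz,dej,dem,deo,dez,djm,djz,dmo,dmt,dmu,dmz,dou,doz,dtu,ejt,jmo,joq,jqz,mqt] rk=31  ker:det,doq,dot,dqt,ejm,ejz,emo,emz,jmt,jmz,jot,joz,mot,mou,mqu,mtu,oqt,oqz,otu,otz
∂3: piv[adoq,adot,adqt,amqu,aoqt,aotz,dejm,dejz,demo,demz,djmz,dmot,dmou,dmtu,dotu,jmot,joqz] rk=17  ker:doqt,ejmz,motu
rk∂_3=17

rank∂_3=17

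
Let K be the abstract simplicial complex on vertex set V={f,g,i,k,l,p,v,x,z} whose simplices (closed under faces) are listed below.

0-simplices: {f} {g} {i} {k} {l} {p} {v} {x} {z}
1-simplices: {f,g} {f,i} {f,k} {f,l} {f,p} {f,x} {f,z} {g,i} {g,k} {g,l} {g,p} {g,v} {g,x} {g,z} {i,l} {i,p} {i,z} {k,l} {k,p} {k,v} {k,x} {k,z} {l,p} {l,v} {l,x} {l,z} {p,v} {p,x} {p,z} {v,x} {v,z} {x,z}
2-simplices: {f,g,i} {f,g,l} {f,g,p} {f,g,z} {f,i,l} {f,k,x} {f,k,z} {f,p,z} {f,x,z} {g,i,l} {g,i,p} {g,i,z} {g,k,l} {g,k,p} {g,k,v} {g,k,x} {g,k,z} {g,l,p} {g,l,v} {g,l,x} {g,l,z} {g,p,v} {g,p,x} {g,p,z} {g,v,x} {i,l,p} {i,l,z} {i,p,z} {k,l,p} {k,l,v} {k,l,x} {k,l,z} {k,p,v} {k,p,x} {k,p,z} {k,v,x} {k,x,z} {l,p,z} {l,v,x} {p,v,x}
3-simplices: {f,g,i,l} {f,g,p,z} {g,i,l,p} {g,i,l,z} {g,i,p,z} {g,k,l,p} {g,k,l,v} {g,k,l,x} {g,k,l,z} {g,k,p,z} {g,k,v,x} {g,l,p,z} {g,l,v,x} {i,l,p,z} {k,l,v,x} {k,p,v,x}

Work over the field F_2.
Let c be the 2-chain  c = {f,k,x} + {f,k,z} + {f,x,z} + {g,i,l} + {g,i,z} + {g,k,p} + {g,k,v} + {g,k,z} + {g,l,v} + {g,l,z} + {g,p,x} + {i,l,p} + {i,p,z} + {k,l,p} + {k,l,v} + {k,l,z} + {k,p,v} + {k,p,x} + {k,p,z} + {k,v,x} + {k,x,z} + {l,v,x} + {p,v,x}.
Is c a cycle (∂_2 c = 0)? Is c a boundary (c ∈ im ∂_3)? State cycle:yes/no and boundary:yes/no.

cycle:no boundary:no

n_0=9 n_1=32 n_2=40 n_3=16  [Z2]
∂1: piv[fg,fi,fk,fl,fp,fx,fz,gv] rk=8  ker:gi,gk,gl,gp,gx,gz,il,ip,iz,kl,kp,kv,kx,kz,lp,lv,lx,lz,pv,px,pz,vx,vz,xz
∂2: piv[fgi,fgl,fgp,fgz,fil,fkx,fkz,fpz,fxz,gip,giz,gkl,gkp,gkv,gkx,gkz,glp,glv,glx,glz,gpv,gpx,gvx] rk=23  ker:gil,gpz,ilp,ilz,ipz,klp,klv,klx,klz,kpv,kpx,kpz,kvx,kxz,lpz,lvx,pvx
∂3: piv[fgil,fgpz,gilp,gilz,gipz,gklp,gklv,gklx,gklz,gkpz,gkvx,glpz,glvx,kpvx] rk=14  ker:ilpz,klvx
∂2c = {g,k} + {g,l} + {g,x} + {g,z} + {k,l} + {k,p} + {k,z} + {l,v} + {l,x} + {p,x} + {v,x}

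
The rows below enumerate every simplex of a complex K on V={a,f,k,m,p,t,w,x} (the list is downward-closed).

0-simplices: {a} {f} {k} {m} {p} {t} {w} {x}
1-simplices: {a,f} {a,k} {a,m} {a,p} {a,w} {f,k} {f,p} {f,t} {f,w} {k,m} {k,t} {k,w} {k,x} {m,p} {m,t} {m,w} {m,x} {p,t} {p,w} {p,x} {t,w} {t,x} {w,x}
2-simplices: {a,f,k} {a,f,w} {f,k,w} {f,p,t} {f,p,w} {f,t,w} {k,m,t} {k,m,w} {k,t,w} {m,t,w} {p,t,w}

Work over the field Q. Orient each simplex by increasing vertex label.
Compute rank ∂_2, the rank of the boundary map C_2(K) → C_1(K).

n_0=8 n_1=23 n_2=11  [Q]
∂1: piv[af,ak,am,ap,aw,ft,kx] rk=7  ker:fk,fp,fw,km,kt,kw,mp,mt,mw,mx,pt,pw,px,tw,tx,wx
∂2: piv[afk,afw,fkw,fpt,fpw,ftw,kmt,kmw,ktw] rk=9  ker:mtw,ptw
rk∂_2=9

rank∂_2=9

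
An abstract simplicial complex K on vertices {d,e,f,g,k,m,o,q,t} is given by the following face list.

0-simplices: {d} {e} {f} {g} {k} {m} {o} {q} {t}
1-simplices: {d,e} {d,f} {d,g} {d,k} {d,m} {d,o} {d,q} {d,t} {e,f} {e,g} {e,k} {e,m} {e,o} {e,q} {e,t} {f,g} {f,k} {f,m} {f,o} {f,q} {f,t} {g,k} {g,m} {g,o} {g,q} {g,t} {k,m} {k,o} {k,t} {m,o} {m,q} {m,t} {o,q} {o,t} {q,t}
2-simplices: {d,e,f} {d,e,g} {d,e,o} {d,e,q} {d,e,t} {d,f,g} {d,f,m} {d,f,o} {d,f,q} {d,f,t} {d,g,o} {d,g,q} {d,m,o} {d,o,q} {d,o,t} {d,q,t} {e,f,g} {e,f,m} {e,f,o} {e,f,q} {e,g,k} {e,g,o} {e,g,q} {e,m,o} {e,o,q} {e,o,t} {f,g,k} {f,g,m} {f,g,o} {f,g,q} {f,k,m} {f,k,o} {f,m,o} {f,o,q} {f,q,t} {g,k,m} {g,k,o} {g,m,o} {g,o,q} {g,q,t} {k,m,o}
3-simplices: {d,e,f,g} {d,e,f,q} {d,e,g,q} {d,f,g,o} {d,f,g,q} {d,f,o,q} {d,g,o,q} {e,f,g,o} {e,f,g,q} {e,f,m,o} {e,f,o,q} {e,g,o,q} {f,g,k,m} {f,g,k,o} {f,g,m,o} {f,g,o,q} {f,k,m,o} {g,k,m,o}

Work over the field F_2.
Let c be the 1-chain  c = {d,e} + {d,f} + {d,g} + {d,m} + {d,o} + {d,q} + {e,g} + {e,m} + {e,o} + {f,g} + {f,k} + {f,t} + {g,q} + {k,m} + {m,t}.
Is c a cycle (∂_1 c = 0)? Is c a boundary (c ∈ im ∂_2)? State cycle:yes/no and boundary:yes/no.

cycle:yes boundary:no

n_0=9 n_1=35 n_2=41 n_3=18  [Z2]
∂1: piv[de,df,dg,dk,dm,do,dq,dt] rk=8  ker:ef,eg,ek,em,eo,eq,et,fg,fk,fm,fo,fq,ft,gk,gm,go,gq,gt,km,ko,kt,mo,mq,mt,oq,ot,qt
∂2: piv[def,deg,deo,deq,det,dfg,dfm,dfo,dfq,dft,dgo,dgq,dmo,doq,dot,dqt,efm,egk,fgk,fgm,fkm,fko,gqt] rk=23  ker:efg,efo,efq,ego,egq,emo,eoq,eot,fgo,fgq,fmo,foq,fqt,gkm,gko,gmo,goq,kmo
∂3: piv[defg,defq,degq,dfgo,dfgq,dfoq,dgoq,efgo,efmo,efoq,fgkm,fgko,fgmo,fkmo] rk=14  ker:efgq,egoq,fgoq,gkmo
∂1c = 0
c vs im∂2: residual ≠ 0 ⇒ not boundary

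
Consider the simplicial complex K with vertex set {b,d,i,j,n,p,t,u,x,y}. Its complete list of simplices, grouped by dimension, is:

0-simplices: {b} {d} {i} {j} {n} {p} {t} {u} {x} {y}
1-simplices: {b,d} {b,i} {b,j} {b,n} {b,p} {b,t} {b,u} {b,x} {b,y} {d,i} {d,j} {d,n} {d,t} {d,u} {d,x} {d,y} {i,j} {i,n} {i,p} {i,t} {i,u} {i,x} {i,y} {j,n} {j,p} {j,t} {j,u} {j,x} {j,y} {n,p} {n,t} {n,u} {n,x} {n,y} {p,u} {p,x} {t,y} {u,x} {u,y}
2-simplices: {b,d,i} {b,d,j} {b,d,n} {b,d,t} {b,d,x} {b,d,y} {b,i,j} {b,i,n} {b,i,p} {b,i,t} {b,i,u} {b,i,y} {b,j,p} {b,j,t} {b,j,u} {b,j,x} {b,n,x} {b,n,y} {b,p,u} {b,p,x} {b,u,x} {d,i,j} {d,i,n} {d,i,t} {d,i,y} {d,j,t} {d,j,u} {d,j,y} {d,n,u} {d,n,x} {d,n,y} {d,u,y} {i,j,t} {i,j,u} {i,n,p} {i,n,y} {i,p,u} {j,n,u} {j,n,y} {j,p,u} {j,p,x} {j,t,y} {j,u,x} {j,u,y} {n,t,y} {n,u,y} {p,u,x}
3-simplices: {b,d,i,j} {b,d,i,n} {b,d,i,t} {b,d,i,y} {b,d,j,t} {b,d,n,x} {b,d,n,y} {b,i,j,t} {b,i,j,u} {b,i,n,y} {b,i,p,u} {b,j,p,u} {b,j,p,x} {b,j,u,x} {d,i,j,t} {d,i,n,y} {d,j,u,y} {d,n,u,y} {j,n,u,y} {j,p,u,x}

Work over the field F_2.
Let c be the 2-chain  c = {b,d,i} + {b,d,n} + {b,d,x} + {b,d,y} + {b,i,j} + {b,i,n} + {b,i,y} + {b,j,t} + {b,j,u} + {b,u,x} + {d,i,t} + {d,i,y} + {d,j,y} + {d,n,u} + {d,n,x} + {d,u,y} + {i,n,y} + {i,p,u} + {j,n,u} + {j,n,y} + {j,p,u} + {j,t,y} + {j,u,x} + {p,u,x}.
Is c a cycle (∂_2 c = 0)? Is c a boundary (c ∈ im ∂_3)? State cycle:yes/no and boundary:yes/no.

cycle:no boundary:no

n_0=10 n_1=39 n_2=47 n_3=20  [Z2]
∂1: piv[bd,bi,bj,bn,bp,bt,bu,bx,by] rk=9  ker:di,dj,dn,dt,du,dx,dy,ij,in,ip,it,iu,ix,iy,jn,jp,jt,ju,jx,jy,np,nt,nu,nx,ny,pu,px,ty,ux,uy
∂2: piv[bdi,bdj,bdn,bdt,bdx,bdy,bij,bin,bip,bit,biu,biy,bjp,bjt,bju,bjx,bnx,bny,bpu,bpx,bux,dju,djy,dnu,duy,inp,jnu,jty,nty] rk=29  ker:dij,din,dit,diy,djt,dnx,dny,ijt,iju,iny,ipu,jny,jpu,jpx,jux,juy,nuy,pux
∂3: piv[bdij,bdin,bdit,bdiy,bdjt,bdnx,bdny,bijt,biju,biny,bipu,bjpu,bjpx,bjux,djuy,dnuy,jnuy,jpux] rk=18  ker:dijt,diny
∂2c = {b,j} + {b,t} + {d,i} + {d,j} + {d,n} + {d,t} + {i,j} + {i,p} + {i,t} + {i,u} + {i,y} + {j,p} + {j,x} + {j,y} + {n,x} + {p,u} + {p,x} + {t,y} + {u,x} + {u,y}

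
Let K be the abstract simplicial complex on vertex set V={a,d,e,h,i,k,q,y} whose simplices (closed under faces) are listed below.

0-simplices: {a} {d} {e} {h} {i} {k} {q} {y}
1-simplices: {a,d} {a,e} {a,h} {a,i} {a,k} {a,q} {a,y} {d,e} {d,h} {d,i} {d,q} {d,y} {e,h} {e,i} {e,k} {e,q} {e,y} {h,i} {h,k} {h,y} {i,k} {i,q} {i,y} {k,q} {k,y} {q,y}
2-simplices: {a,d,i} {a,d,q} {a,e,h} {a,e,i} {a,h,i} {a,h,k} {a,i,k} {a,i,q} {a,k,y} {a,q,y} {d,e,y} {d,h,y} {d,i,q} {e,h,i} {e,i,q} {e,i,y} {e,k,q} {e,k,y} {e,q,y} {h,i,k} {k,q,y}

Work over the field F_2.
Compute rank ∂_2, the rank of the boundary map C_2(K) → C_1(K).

n_0=8 n_1=26 n_2=21  [Z2]
∂1: piv[ad,ae,ah,ai,ak,aq,ay] rk=7  ker:de,dh,di,dq,dy,eh,ei,ek,eq,ey,hi,hk,hy,ik,iq,iy,kq,ky,qy
∂2: piv[adi,adq,aeh,aei,ahi,ahk,aik,aiq,aky,aqy,dey,dhy,eiq,eiy,ekq,eky,eqy] rk=17  ker:diq,ehi,hik,kqy
rk∂_2=17

rank∂_2=17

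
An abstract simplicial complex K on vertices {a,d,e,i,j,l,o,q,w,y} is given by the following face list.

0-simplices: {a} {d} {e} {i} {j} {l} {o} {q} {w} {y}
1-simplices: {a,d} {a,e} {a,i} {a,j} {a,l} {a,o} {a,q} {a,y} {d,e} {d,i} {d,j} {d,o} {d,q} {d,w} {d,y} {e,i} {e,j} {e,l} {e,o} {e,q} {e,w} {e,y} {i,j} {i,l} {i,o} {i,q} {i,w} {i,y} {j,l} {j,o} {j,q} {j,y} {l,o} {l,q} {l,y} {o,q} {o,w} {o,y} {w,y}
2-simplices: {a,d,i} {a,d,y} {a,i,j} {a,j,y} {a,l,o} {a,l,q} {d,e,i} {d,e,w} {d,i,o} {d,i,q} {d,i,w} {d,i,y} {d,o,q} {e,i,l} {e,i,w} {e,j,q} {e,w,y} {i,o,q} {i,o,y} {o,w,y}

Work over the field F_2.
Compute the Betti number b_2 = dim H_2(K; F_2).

b_2=2

n_0=10 n_1=39 n_2=20  [Z2]
∂1: piv[ad,ae,ai,aj,al,ao,aq,ay,dw] rk=9  ker:de,di,dj,do,dq,dy,ei,ej,el,eo,eq,ew,ey,ij,il,io,iq,iw,iy,jl,jo,jq,jy,lo,lq,ly,oq,ow,oy,wy
∂2: piv[adi,ady,aij,ajy,alo,alq,dei,dew,dio,diq,diw,diy,doq,eil,ejq,ewy,ioy,owy] rk=18  ker:eiw,ioq
b_2=(20−18)−0=2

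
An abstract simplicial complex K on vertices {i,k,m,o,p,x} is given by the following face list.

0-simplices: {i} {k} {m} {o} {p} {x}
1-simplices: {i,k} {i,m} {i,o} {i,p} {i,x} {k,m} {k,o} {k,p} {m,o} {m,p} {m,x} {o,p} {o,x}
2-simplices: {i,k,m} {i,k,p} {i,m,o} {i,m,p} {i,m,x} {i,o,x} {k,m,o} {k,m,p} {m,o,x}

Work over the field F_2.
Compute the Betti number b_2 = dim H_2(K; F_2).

b_2=2

n_0=6 n_1=13 n_2=9  [Z2]
∂1: piv[ik,im,io,ip,ix] rk=5  ker:km,ko,kp,mo,mp,mx,op,ox
∂2: piv[ikm,ikp,imo,imp,imx,iox,kmo] rk=7  ker:kmp,mox
b_2=(9−7)−0=2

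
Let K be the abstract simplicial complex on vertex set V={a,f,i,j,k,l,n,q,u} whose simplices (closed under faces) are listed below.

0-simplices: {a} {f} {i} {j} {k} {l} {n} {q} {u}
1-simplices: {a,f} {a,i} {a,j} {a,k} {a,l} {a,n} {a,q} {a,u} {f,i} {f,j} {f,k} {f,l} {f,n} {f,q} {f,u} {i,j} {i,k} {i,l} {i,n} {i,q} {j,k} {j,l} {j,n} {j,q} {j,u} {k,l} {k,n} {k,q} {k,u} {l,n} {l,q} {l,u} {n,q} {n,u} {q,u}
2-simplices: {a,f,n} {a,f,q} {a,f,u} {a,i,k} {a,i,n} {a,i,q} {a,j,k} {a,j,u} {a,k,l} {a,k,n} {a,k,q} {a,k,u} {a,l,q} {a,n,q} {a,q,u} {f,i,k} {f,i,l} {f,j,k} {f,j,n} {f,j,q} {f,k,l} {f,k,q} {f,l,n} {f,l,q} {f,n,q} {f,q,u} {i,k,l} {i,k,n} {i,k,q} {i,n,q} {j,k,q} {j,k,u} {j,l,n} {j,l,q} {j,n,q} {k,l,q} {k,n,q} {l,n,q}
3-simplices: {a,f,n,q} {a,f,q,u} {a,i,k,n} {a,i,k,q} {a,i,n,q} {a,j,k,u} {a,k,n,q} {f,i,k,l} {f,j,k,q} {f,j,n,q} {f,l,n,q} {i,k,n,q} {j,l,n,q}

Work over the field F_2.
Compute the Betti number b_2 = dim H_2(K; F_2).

b_2=2

n_0=9 n_1=35 n_2=38 n_3=13  [Z2]
∂1: piv[af,ai,aj,ak,al,an,aq,au] rk=8  ker:fi,fj,fk,fl,fn,fq,fu,ij,ik,il,in,iq,jk,jl,jn,jq,ju,kl,kn,kq,ku,ln,lq,lu,nq,nu,qu
∂2: piv[afn,afq,afu,aik,ain,aiq,ajk,aju,akl,akn,akq,aku,alq,anq,aqu,fik,fil,fjk,fjn,fjq,fkl,fkq,fln,jln] rk=24  ker:flq,fnq,fqu,ikl,ikn,ikq,inq,jkq,jku,jlq,jnq,klq,knq,lnq
∂3: piv[afnq,afqu,aikn,aikq,ainq,ajku,aknq,fikl,fjkq,fjnq,flnq,jlnq] rk=12  ker:iknq
b_2=(38−24)−12=2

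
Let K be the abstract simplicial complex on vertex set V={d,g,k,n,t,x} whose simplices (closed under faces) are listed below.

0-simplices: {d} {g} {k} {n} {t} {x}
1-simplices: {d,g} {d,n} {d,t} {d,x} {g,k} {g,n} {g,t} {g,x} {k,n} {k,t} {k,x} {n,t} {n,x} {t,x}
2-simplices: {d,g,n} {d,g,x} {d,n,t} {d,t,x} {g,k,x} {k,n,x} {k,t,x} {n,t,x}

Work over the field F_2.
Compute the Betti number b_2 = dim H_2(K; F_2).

n_0=6 n_1=14 n_2=8  [Z2]
∂1: piv[dg,dn,dt,dx,gk] rk=5  ker:gn,gt,gx,kn,kt,kx,nt,nx,tx
∂2: piv[dgn,dgx,dnt,dtx,gkx,knx,ktx,ntx] rk=8
b_2=(8−8)−0=0

b_2=0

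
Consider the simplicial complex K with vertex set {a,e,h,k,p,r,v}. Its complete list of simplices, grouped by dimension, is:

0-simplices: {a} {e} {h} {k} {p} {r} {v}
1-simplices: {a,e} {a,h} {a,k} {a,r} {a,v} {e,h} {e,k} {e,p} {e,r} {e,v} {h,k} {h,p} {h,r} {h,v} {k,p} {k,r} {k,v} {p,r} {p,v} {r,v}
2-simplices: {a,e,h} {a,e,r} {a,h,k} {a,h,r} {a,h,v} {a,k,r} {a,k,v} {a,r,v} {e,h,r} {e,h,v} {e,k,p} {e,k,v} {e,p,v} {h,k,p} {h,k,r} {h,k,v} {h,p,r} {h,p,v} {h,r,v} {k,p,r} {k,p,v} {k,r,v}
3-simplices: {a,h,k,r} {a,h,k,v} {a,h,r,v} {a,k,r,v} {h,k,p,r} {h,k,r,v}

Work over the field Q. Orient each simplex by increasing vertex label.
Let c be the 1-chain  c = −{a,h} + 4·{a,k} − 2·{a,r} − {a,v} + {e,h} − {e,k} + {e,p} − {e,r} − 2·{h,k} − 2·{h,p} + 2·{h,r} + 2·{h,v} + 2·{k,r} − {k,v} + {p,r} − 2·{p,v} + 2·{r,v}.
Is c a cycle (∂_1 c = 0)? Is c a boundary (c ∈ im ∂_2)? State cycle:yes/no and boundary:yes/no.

cycle:yes boundary:yes

n_0=7 n_1=20 n_2=22 n_3=6  [Q]
∂1: piv[ae,ah,ak,ar,av,ep] rk=6  ker:eh,ek,er,ev,hk,hp,hr,hv,kp,kr,kv,pr,pv,rv
∂2: piv[aeh,aer,ahk,ahr,ahv,akr,akv,arv,ehv,ekp,ekv,epv,hkp,hpr] rk=14  ker:ehr,hkr,hkv,hpv,hrv,kpr,kpv,krv
∂3: piv[ahkr,ahkv,ahrv,akrv,hkpr] rk=5  ker:hkrv
∂1c = 0
c vs im∂2: reduces to 0 ⇒ boundary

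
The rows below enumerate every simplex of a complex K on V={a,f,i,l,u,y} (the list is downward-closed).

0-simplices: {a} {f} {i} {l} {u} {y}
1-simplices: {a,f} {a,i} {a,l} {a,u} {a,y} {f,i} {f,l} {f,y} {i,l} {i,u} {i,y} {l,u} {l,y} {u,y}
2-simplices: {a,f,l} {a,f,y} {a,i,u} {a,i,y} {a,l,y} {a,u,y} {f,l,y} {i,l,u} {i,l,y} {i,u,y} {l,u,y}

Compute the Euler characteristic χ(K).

n_0=6 n_1=14 n_2=11
χ=+6−14+11=3

χ(K)=3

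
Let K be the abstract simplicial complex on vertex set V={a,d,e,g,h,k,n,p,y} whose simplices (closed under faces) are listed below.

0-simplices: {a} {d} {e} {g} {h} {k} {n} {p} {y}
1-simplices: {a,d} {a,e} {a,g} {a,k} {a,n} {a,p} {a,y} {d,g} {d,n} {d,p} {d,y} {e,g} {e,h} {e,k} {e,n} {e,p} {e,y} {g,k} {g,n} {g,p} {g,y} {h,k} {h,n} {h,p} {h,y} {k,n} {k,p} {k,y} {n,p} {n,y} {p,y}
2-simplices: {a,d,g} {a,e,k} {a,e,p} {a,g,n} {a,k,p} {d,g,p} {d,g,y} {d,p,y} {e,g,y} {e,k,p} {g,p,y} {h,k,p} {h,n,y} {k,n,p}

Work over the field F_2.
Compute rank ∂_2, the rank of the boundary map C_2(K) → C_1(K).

n_0=9 n_1=31 n_2=14  [Z2]
∂1: piv[ad,ae,ag,ak,an,ap,ay,eh] rk=8  ker:dg,dn,dp,dy,eg,ek,en,ep,ey,gk,gn,gp,gy,hk,hn,hp,hy,kn,kp,ky,np,ny,py
∂2: piv[adg,aek,aep,agn,akp,dgp,dgy,dpy,egy,hkp,hny,knp] rk=12  ker:ekp,gpy
rk∂_2=12

rank∂_2=12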